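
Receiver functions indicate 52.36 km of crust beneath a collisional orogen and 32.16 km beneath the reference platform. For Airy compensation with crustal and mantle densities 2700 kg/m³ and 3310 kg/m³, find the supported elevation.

3.72 km

Excess crust Δ = 52.36 km − 32.16 km = 20.2 km, split between elevation h and root r with h + r = Δ.
Airy balance ρ_c h = (ρ_m − ρ_c) r gives r = h ρ_c/(ρ_m − ρ_c), so h (1 + ρ_c/(ρ_m − ρ_c)) = Δ, i.e. h = Δ (ρ_m − ρ_c)/ρ_m.
h = 20.2 km × 610/3310 = 3.72 km.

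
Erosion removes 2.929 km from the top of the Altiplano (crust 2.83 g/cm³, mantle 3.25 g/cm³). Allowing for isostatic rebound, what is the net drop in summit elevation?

0.379 km

Rebound u = e ρ_c/ρ_m = 2.929 km × 2.83/3.25 = 2.55 km.
Net surface drop = e − u = 2.929 km − 2.55 km = e (ρ_m − ρ_c)/ρ_m = 0.379 km.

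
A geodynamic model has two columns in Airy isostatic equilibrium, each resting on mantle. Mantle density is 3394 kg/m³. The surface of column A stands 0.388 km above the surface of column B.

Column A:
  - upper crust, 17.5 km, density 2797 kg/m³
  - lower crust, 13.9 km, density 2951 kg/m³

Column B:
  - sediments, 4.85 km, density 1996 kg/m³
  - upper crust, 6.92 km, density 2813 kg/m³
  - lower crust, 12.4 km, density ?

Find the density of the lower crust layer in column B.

Take the compensation level at the base of the deeper column (depth z_c below the surface of column A) and equate Σ ρ_i t_i down to z_c; mantle fills any gap and the z_c terms cancel.
Column A: 17.5×2797 + 13.9×2951 + (z_c − 31.4)×3394
Column B: 0.388×0 + 4.85×1996 + 6.92×2813 + 12.4×ρ + (z_c − 0.388 − 24.17)×3394
The z_c×3394 term appears on both sides and cancels. Collect the known terms of each column as K = Σ(ρt)_known − 3394 × (depth of known layers): K_A = 89966.4 − 3394×31.4 = −16605.2; K_B = 29146.56 − 3394×(0.388 + 24.17) = −54203.292.
Balance: K_A = K_B + 12.4×ρ, so ρ = (K_A − K_B)/12.4 = 37598.1/12.4 = 3030 kg/m³.

3030 kg/m³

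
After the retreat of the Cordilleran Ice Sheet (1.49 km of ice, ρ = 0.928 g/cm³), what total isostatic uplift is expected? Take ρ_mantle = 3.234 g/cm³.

Removing the load lets mantle flow back in; uplift u satisfies ρ_ice t = ρ_m u.
u = t ρ_ice/ρ_m = 1.49 km × 0.928/3.234 = 0.428 km.

0.428 km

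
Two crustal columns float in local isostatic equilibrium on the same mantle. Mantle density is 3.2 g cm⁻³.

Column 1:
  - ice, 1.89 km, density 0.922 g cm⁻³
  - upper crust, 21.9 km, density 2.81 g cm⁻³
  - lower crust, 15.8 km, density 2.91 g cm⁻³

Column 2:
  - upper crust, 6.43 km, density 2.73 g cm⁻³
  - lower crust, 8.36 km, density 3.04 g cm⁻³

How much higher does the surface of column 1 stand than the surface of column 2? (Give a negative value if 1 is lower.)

For any compensation level in the mantle, the mantle terms cancel and isostasy reduces to e = (Σt_1 − Σt_2) − (Σ(ρt)_1 − Σ(ρt)_2) / ρ_m.
Σt_1 = 39.59 km; Σt_2 = 14.79 km; Σ(ρt)_1 = 109.25958; Σ(ρt)_2 = 42.9683 (in km·g cm⁻³).
e = (39.59 − 14.79) − (109.25958 − 42.9683) / 3.2 = 4.08 km.

4.08 km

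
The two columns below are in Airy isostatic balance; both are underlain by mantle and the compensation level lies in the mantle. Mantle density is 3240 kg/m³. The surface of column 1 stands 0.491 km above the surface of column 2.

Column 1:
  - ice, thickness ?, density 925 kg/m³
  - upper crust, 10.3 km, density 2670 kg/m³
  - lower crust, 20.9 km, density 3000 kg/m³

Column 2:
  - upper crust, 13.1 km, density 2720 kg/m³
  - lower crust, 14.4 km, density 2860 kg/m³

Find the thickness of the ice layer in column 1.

1.29 km

Take the compensation level at the base of the deeper column (depth z_c below the surface of column 1) and equate Σ ρ_i t_i down to z_c; mantle fills any gap and the z_c terms cancel.
Column 1: x×925 + 10.3×2670 + 20.9×3000 + (z_c − 31.2 − x)×3240
Column 2: 0.491×0 + 13.1×2720 + 14.4×2860 + (z_c − 0.491 − 27.5)×3240
The z_c×3240 term appears on both sides and cancels. Collect the known terms of each column as K = Σ(ρt)_known − 3240 × (depth of known layers): K_1 = 90201 − 3240×31.2 = −10887; K_2 = 76816 − 3240×(0.491 + 27.5) = −13874.84.
Balance: K_1 − x×(3240 − 925) = K_2, so x = (K_1 − K_2)/(3240 − 925) = 2987.84/2315 = 1.29 km.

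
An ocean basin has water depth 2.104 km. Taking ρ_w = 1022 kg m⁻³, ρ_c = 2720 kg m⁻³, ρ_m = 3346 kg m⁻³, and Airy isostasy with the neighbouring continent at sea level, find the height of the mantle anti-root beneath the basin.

Isostatic balance requires: replacing crust with seawater at the top is compensated by replacing crust with mantle at the base: d (ρ_c − ρ_w) = a (ρ_m − ρ_c).
a = d (ρ_c − ρ_w)/(ρ_m − ρ_c) = 2.104 km × 1698/626 = 5.71 km.

5.71 km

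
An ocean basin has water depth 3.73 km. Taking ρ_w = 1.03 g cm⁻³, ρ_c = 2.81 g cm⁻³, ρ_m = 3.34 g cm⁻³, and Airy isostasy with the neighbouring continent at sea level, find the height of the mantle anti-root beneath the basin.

12.5 km

By Archimedes' principle applied to the lithosphere: replacing crust with seawater at the top is compensated by replacing crust with mantle at the base: d (ρ_c − ρ_w) = a (ρ_m − ρ_c).
a = d (ρ_c − ρ_w)/(ρ_m − ρ_c) = 3.73 km × 1.78/0.53 = 12.5 km.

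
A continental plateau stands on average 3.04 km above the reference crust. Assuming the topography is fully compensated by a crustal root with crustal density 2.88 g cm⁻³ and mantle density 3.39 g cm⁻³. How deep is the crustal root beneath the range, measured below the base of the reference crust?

17.2 km

Isostatic balance requires: the weight of the topography is balanced by the buoyancy of the root, ρ_c h = (ρ_m − ρ_c) r.
r = h · ρ_c / (ρ_m − ρ_c) = 3.04 km × 2.88 / (3.39 − 2.88) = 17.2 km.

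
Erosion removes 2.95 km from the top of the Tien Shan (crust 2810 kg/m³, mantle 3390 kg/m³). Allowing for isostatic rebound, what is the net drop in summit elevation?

0.505 km

Rebound u = e ρ_c/ρ_m = 2.95 km × 2810/3390 = 2.445 km.
Net surface drop = e − u = 2.95 km − 2.445 km = e (ρ_m − ρ_c)/ρ_m = 0.505 km.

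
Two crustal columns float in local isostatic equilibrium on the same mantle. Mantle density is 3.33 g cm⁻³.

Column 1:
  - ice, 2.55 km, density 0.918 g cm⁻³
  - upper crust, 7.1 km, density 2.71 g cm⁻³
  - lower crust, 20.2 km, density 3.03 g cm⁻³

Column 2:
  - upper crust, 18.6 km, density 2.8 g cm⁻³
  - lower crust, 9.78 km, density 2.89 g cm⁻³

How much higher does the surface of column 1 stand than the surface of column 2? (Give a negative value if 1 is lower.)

0.736 km

For any compensation level in the mantle, the mantle terms cancel and isostasy reduces to e = (Σt_1 − Σt_2) − (Σ(ρt)_1 − Σ(ρt)_2) / ρ_m.
Σt_1 = 29.85 km; Σt_2 = 28.38 km; Σ(ρt)_1 = 82.7879; Σ(ρt)_2 = 80.3442 (in km·g cm⁻³).
e = (29.85 − 28.38) − (82.7879 − 80.3442) / 3.33 = 0.736 km.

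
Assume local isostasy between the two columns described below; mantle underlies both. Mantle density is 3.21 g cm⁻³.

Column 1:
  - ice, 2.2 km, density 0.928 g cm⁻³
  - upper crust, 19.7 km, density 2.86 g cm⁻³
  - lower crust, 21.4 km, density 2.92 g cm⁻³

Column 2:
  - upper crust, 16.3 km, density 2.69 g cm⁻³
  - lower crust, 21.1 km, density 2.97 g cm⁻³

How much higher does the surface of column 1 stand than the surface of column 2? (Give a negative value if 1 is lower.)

1.43 km

For any compensation level in the mantle, the mantle terms cancel and isostasy reduces to e = (Σt_1 − Σt_2) − (Σ(ρt)_1 − Σ(ρt)_2) / ρ_m.
Σt_1 = 43.3 km; Σt_2 = 37.4 km; Σ(ρt)_1 = 120.8716; Σ(ρt)_2 = 106.514 (in km·g cm⁻³).
e = (43.3 − 37.4) − (120.8716 − 106.514) / 3.21 = 1.43 km.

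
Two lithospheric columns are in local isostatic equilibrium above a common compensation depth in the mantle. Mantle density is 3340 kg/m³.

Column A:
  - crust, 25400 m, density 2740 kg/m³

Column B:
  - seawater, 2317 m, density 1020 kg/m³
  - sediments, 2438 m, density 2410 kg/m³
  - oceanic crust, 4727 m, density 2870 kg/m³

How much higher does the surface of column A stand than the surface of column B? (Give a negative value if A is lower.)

1610 m

For any compensation level in the mantle, the mantle terms cancel and isostasy reduces to e = (Σt_A − Σt_B) − (Σ(ρt)_A − Σ(ρt)_B) / ρ_m.
Σt_A = 25400 m; Σt_B = 9482 m; Σ(ρt)_A = 69596000; Σ(ρt)_B = 21805410 (in m·kg/m³).
e = (25400 − 9482) − (69596000 − 21805410) / 3340 = 1610 m.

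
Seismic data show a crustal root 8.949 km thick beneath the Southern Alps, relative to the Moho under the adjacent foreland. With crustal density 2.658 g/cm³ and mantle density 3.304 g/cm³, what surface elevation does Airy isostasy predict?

Balancing pressure at the compensation depth: ρ_c h = (ρ_m − ρ_c) r.
h = r (ρ_m − ρ_c) / ρ_c = 8.949 km × (3.304 − 2.658) / 2.658 = 2.17 km.

2.17 km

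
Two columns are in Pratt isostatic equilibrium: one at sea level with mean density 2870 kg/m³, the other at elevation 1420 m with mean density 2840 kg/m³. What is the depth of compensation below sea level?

134000 m

ρ_ref D = ρ (D + h) → D (ρ_ref − ρ) = ρ h.
D = ρ h/(ρ_ref − ρ) = 2840 × 1420 m/(2870 − 2840) = 134000 m.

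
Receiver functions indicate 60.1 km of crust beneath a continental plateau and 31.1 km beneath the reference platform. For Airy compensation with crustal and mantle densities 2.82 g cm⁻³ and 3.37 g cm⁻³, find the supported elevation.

Excess crust Δ = 60.1 km − 31.1 km = 29 km, split between elevation h and root r with h + r = Δ.
Airy balance ρ_c h = (ρ_m − ρ_c) r gives r = h ρ_c/(ρ_m − ρ_c), so h (1 + ρ_c/(ρ_m − ρ_c)) = Δ, i.e. h = Δ (ρ_m − ρ_c)/ρ_m.
h = 29 km × 0.55/3.37 = 4.73 km.

4.73 km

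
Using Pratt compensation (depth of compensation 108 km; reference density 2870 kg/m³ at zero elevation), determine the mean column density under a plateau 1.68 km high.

2830 kg/m³

Pratt balance: ρ_ref D = ρ (D + h).
ρ = ρ_ref D/(D + h) = 2870 × 108 km/(108 km + 1.68 km) = 2830 kg/m³.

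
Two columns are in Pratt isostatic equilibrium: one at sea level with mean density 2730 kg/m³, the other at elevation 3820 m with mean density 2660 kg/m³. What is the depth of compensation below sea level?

145000 m

ρ_ref D = ρ (D + h) → D (ρ_ref − ρ) = ρ h.
D = ρ h/(ρ_ref − ρ) = 2660 × 3820 m/(2730 − 2660) = 145000 m.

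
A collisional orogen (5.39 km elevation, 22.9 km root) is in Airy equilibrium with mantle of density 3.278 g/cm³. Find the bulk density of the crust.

2.65 g/cm³

ρ_c h = (ρ_m − ρ_c) r → ρ_c (h + r) = ρ_m r → ρ_c = ρ_m r / (h + r).
ρ_c = 3.278 × 22.9 km / (5.39 km + 22.9 km) = 2.65 g/cm³.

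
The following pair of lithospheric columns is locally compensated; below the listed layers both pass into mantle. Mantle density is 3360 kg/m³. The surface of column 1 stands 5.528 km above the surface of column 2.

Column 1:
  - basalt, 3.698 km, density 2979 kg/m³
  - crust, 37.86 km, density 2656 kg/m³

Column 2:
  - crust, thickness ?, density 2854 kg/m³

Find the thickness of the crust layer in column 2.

Take the compensation level at the base of the deeper column (depth z_c below the surface of column 1) and equate Σ ρ_i t_i down to z_c; mantle fills any gap and the z_c terms cancel.
Column 1: 3.698×2979 + 37.86×2656 + (z_c − 41.558)×3360
Column 2: 5.528×0 + x×2854 + (z_c − 5.528 − 0 − x)×3360
The z_c×3360 term appears on both sides and cancels. Collect the known terms of each column as K = Σ(ρt)_known − 3360 × (depth of known layers): K_1 = 111572.502 − 3360×41.558 = −28062.378; K_2 = 0 − 3360×(5.528 + 0) = −18574.08.
Balance: K_1 = K_2 − x×(3360 − 2854), so x = (K_2 − K_1)/(3360 − 2854) = 9488.3/506 = 18.8 km.

18.8 km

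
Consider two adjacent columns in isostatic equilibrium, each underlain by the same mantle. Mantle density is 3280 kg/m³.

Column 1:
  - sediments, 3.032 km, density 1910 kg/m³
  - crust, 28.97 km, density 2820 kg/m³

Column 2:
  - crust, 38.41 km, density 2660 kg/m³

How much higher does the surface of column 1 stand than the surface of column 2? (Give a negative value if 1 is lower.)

For any compensation level in the mantle, the mantle terms cancel and isostasy reduces to e = (Σt_1 − Σt_2) − (Σ(ρt)_1 − Σ(ρt)_2) / ρ_m.
Σt_1 = 32.002 km; Σt_2 = 38.41 km; Σ(ρt)_1 = 87486.52; Σ(ρt)_2 = 102170.6 (in km·kg/m³).
e = (32.002 − 38.41) − (87486.52 − 102170.6) / 3280 = −1.93 km.

−1.93 km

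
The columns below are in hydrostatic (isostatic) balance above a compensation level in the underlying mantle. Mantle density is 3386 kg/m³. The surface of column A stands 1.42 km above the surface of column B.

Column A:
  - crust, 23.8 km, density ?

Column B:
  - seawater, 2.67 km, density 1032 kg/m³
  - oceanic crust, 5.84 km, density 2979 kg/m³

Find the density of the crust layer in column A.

Take the compensation level at the base of the deeper column (depth z_c below the surface of column A) and equate Σ ρ_i t_i down to z_c; mantle fills any gap and the z_c terms cancel.
Column A: 23.8×ρ + (z_c − 23.8)×3386
Column B: 1.42×0 + 2.67×1032 + 5.84×2979 + (z_c − 1.42 − 8.51)×3386
The z_c×3386 term appears on both sides and cancels. Collect the known terms of each column as K = Σ(ρt)_known − 3386 × (depth of known layers): K_A = 0 − 3386×23.8 = −80586.8; K_B = 20152.8 − 3386×(1.42 + 8.51) = −13470.18.
Balance: K_A + 23.8×ρ = K_B, so ρ = (K_B − K_A)/23.8 = 67116.6/23.8 = 2820 kg/m³.

2820 kg/m³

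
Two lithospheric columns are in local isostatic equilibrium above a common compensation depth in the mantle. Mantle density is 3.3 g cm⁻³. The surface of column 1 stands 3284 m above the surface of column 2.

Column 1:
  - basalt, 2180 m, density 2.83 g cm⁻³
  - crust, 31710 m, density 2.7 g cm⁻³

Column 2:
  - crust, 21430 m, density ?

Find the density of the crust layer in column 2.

2.87 g cm⁻³

Take the compensation level at the base of the deeper column (depth z_c below the surface of column 1) and equate Σ ρ_i t_i down to z_c; mantle fills any gap and the z_c terms cancel.
Column 1: 2180×2.83 + 31710×2.7 + (z_c − 33890)×3.3
Column 2: 3284×0 + 21430×ρ + (z_c − 3284 − 21430)×3.3
The z_c×3.3 term appears on both sides and cancels. Collect the known terms of each column as K = Σ(ρt)_known − 3.3 × (depth of known layers): K_1 = 91786.4 − 3.3×33890 = −20050.6; K_2 = 0 − 3.3×(3284 + 21430) = −81556.2.
Balance: K_1 = K_2 + 21430×ρ, so ρ = (K_1 − K_2)/21430 = 61505.6/21430 = 2.87 g cm⁻³.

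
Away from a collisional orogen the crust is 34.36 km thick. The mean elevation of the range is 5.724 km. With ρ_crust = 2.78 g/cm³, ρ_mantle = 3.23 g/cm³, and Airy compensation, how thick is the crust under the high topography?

Root depth r = h ρ_c / (ρ_m − ρ_c) = 5.724 km × 2.78 / 0.45 = 35.36 km.
Total thickness = T + h + r = 34.36 km + 5.724 km + 35.36 km = 75.4 km.

75.4 km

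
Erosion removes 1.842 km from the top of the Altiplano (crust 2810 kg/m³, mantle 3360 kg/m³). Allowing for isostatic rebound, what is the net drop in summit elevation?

0.302 km

Rebound u = e ρ_c/ρ_m = 1.842 km × 2810/3360 = 1.54 km.
Net surface drop = e − u = 1.842 km − 1.54 km = e (ρ_m − ρ_c)/ρ_m = 0.302 km.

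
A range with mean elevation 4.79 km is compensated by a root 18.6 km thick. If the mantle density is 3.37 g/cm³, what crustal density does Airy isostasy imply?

ρ_c h = (ρ_m − ρ_c) r → ρ_c (h + r) = ρ_m r → ρ_c = ρ_m r / (h + r).
ρ_c = 3.37 × 18.6 km / (4.79 km + 18.6 km) = 2.68 g/cm³.

2.68 g/cm³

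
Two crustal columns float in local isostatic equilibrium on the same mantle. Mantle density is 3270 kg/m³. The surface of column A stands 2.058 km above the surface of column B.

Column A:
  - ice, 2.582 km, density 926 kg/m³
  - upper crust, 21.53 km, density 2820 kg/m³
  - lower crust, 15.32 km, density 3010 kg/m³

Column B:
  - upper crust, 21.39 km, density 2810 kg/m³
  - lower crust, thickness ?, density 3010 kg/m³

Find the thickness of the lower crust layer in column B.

12.1 km

Take the compensation level at the base of the deeper column (depth z_c below the surface of column A) and equate Σ ρ_i t_i down to z_c; mantle fills any gap and the z_c terms cancel.
Column A: 2.582×926 + 21.53×2820 + 15.32×3010 + (z_c − 39.432)×3270
Column B: 2.058×0 + 21.39×2810 + x×3010 + (z_c − 2.058 − 21.39 − x)×3270
The z_c×3270 term appears on both sides and cancels. Collect the known terms of each column as K = Σ(ρt)_known − 3270 × (depth of known layers): K_A = 109218.732 − 3270×39.432 = −19723.908; K_B = 60105.9 − 3270×(2.058 + 21.39) = −16569.06.
Balance: K_A = K_B − x×(3270 − 3010), so x = (K_B − K_A)/(3270 − 3010) = 3154.85/260 = 12.1 km.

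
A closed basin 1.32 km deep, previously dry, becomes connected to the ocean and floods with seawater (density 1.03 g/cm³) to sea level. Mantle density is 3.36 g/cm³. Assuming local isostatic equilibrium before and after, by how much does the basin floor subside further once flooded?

0.584 km

After flooding the water column is d + s deep. Its weight must equal the weight of mantle displaced by the extra subsidence s: (d + s) ρ_w = s ρ_m.
s = d ρ_w / (ρ_m − ρ_w) = 1.32 km × 1.03/(3.36 − 1.03) = 0.584 km.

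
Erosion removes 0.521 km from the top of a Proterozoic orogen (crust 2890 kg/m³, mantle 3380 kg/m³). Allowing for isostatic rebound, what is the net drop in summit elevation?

0.0755 km

Rebound u = e ρ_c/ρ_m = 0.521 km × 2890/3380 = 0.4455 km.
Net surface drop = e − u = 0.521 km − 0.4455 km = e (ρ_m − ρ_c)/ρ_m = 0.0755 km.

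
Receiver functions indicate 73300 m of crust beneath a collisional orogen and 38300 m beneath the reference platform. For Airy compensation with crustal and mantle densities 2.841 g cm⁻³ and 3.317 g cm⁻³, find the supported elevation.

Excess crust Δ = 73300 m − 38300 m = 35000 m, split between elevation h and root r with h + r = Δ.
Airy balance ρ_c h = (ρ_m − ρ_c) r gives r = h ρ_c/(ρ_m − ρ_c), so h (1 + ρ_c/(ρ_m − ρ_c)) = Δ, i.e. h = Δ (ρ_m − ρ_c)/ρ_m.
h = 35000 m × 0.476/3.317 = 5020 m.

5020 m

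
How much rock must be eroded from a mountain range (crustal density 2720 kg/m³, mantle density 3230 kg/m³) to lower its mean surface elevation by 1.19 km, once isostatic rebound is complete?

Net drop Δ = e − u = e − e ρ_c/ρ_m = e (ρ_m − ρ_c)/ρ_m.
e = Δ ρ_m/(ρ_m − ρ_c) = 1.19 km × 3230/510 = 7.54 km.

7.54 km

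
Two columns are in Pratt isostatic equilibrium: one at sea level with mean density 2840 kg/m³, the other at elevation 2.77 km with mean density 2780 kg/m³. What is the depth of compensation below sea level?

ρ_ref D = ρ (D + h) → D (ρ_ref − ρ) = ρ h.
D = ρ h/(ρ_ref − ρ) = 2780 × 2.77 km/(2840 − 2780) = 128 km.

128 km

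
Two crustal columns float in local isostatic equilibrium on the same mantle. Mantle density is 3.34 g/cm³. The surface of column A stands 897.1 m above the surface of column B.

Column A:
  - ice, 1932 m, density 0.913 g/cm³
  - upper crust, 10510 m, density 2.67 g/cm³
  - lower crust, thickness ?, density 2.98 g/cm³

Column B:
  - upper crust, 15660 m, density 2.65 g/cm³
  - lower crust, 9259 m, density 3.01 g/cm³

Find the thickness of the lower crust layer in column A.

14200 m

Take the compensation level at the base of the deeper column (depth z_c below the surface of column A) and equate Σ ρ_i t_i down to z_c; mantle fills any gap and the z_c terms cancel.
Column A: 1932×0.913 + 10510×2.67 + x×2.98 + (z_c − 12442 − x)×3.34
Column B: 897.1×0 + 15660×2.65 + 9259×3.01 + (z_c − 897.1 − 24919)×3.34
The z_c×3.34 term appears on both sides and cancels. Collect the known terms of each column as K = Σ(ρt)_known − 3.34 × (depth of known layers): K_A = 29825.616 − 3.34×12442 = −11730.664; K_B = 69368.59 − 3.34×(897.1 + 24919) = −16857.184.
Balance: K_A − x×(3.34 − 2.98) = K_B, so x = (K_A − K_B)/(3.34 − 2.98) = 5126.52/0.36 = 14200 m.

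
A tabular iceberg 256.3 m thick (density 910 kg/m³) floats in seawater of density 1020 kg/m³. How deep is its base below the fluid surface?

229 m

Draft d = t ρ_obj/ρ_fluid = 256.3 m × 910/1020 = 229 m.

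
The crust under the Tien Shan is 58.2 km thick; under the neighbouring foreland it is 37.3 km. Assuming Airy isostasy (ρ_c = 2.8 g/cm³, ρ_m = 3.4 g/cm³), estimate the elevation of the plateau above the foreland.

Excess crust Δ = 58.2 km − 37.3 km = 20.9 km, split between elevation h and root r with h + r = Δ.
Airy balance ρ_c h = (ρ_m − ρ_c) r gives r = h ρ_c/(ρ_m − ρ_c), so h (1 + ρ_c/(ρ_m − ρ_c)) = Δ, i.e. h = Δ (ρ_m − ρ_c)/ρ_m.
h = 20.9 km × 0.6/3.4 = 3.69 km.

3.69 km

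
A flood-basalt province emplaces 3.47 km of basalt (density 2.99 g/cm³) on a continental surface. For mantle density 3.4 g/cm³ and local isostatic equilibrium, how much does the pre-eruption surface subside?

3.05 km

Subaerial loading: s = t ρ_load / ρ_m.
s = 3.47 km × 2.99/3.4 = 3.05 km.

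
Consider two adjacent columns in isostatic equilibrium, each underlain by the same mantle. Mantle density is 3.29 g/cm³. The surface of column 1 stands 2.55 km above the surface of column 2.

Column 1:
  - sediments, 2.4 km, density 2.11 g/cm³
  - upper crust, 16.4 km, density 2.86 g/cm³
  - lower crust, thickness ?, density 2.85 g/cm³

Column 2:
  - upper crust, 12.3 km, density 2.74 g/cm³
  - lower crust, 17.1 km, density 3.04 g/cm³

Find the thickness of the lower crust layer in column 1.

21.7 km

Take the compensation level at the base of the deeper column (depth z_c below the surface of column 1) and equate Σ ρ_i t_i down to z_c; mantle fills any gap and the z_c terms cancel.
Column 1: 2.4×2.11 + 16.4×2.86 + x×2.85 + (z_c − 18.8 − x)×3.29
Column 2: 2.55×0 + 12.3×2.74 + 17.1×3.04 + (z_c − 2.55 − 29.4)×3.29
The z_c×3.29 term appears on both sides and cancels. Collect the known terms of each column as K = Σ(ρt)_known − 3.29 × (depth of known layers): K_1 = 51.968 − 3.29×18.8 = −9.884; K_2 = 85.686 − 3.29×(2.55 + 29.4) = −19.4295.
Balance: K_1 − x×(3.29 − 2.85) = K_2, so x = (K_1 − K_2)/(3.29 − 2.85) = 9.5455/0.44 = 21.7 km.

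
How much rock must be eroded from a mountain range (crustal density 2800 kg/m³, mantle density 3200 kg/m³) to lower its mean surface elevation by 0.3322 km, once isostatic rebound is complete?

2.66 km

Net drop Δ = e − u = e − e ρ_c/ρ_m = e (ρ_m − ρ_c)/ρ_m.
e = Δ ρ_m/(ρ_m − ρ_c) = 0.3322 km × 3200/400 = 2.66 km.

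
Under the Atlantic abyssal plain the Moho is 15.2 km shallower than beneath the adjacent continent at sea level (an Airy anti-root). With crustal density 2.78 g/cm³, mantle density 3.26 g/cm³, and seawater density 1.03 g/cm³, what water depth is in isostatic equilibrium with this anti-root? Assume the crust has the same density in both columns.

Replacing a thickness d of crust by seawater at the top must be balanced by replacing crust with mantle at the base: d (ρ_c − ρ_w) = a (ρ_m − ρ_c).
d = a (ρ_m − ρ_c)/(ρ_c − ρ_w) = 15.2 km × 0.48/1.75 = 4.17 km.

4.17 km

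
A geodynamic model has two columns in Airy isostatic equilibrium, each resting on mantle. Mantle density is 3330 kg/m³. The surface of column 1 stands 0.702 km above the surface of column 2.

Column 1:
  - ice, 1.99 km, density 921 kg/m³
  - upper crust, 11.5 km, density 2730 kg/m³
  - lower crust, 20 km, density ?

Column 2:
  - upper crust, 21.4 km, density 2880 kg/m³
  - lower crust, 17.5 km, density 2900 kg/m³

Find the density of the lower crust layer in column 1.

2940 kg/m³

Take the compensation level at the base of the deeper column (depth z_c below the surface of column 1) and equate Σ ρ_i t_i down to z_c; mantle fills any gap and the z_c terms cancel.
Column 1: 1.99×921 + 11.5×2730 + 20×ρ + (z_c − 33.49)×3330
Column 2: 0.702×0 + 21.4×2880 + 17.5×2900 + (z_c − 0.702 − 38.9)×3330
The z_c×3330 term appears on both sides and cancels. Collect the known terms of each column as K = Σ(ρt)_known − 3330 × (depth of known layers): K_1 = 33227.79 − 3330×33.49 = −78293.91; K_2 = 112382 − 3330×(0.702 + 38.9) = −19492.66.
Balance: K_1 + 20×ρ = K_2, so ρ = (K_2 − K_1)/20 = 58801.2/20 = 2940 kg/m³.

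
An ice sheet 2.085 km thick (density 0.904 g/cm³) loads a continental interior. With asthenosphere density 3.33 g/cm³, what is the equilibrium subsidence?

0.566 km

For local isostatic compensation: the ice load ρ_ice t is balanced by mantle displaced below, ρ_m s.
s = t ρ_ice / ρ_m = 2.085 km × 0.904/3.33 = 0.566 km.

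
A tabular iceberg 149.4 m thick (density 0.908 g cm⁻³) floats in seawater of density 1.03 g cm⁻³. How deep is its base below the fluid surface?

Draft d = t ρ_obj/ρ_fluid = 149.4 m × 0.908/1.03 = 132 m.

132 m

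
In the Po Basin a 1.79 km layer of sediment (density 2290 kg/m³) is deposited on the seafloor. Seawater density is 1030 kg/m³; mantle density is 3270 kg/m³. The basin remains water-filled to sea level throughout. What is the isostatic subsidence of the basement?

Submarine loading: the sediment displaces seawater, and the subsidence is in turn flooded, so s (ρ_m − ρ_w) = t (ρ_sed − ρ_w).
s = 1.79 km × (2290 − 1030) / (3270 − 1030) = 1.01 km.

1.01 km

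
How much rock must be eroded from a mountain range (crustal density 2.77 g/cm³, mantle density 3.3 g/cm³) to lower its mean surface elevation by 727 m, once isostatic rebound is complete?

Net drop Δ = e − u = e − e ρ_c/ρ_m = e (ρ_m − ρ_c)/ρ_m.
e = Δ ρ_m/(ρ_m − ρ_c) = 727 m × 3.3/0.53 = 4530 m.

4530 m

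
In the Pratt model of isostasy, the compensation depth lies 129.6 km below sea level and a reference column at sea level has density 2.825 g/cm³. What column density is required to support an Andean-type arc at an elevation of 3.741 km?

Pratt balance: ρ_ref D = ρ (D + h).
ρ = ρ_ref D/(D + h) = 2.825 × 129.6 km/(129.6 km + 3.741 km) = 2.75 g/cm³.

2.75 g/cm³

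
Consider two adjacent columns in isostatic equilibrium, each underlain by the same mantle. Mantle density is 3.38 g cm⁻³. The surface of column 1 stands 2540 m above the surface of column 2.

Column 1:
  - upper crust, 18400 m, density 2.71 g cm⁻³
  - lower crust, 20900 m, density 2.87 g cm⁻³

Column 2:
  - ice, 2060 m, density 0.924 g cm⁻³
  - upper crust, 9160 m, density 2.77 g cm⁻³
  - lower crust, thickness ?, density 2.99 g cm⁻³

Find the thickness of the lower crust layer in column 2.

Take the compensation level at the base of the deeper column (depth z_c below the surface of column 1) and equate Σ ρ_i t_i down to z_c; mantle fills any gap and the z_c terms cancel.
Column 1: 18400×2.71 + 20900×2.87 + (z_c − 39300)×3.38
Column 2: 2540×0 + 2060×0.924 + 9160×2.77 + x×2.99 + (z_c − 2540 − 11220 − x)×3.38
The z_c×3.38 term appears on both sides and cancels. Collect the known terms of each column as K = Σ(ρt)_known − 3.38 × (depth of known layers): K_1 = 109847 − 3.38×39300 = −22987; K_2 = 27276.64 − 3.38×(2540 + 11220) = −19232.16.
Balance: K_1 = K_2 − x×(3.38 − 2.99), so x = (K_2 − K_1)/(3.38 − 2.99) = 3754.84/0.39 = 9630 m.

9630 m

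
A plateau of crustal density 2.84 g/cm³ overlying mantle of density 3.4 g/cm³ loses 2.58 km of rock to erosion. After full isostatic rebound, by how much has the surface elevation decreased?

Rebound u = e ρ_c/ρ_m = 2.58 km × 2.84/3.4 = 2.155 km.
Net surface drop = e − u = 2.58 km − 2.155 km = e (ρ_m − ρ_c)/ρ_m = 0.425 km.

0.425 km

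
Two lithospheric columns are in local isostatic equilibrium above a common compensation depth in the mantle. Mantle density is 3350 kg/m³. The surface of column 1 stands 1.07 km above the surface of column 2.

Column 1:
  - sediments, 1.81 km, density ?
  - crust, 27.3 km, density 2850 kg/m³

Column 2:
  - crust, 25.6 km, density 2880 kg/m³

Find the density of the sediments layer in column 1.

2260 kg/m³

Take the compensation level at the base of the deeper column (depth z_c below the surface of column 1) and equate Σ ρ_i t_i down to z_c; mantle fills any gap and the z_c terms cancel.
Column 1: 1.81×ρ + 27.3×2850 + (z_c − 29.11)×3350
Column 2: 1.07×0 + 25.6×2880 + (z_c − 1.07 − 25.6)×3350
The z_c×3350 term appears on both sides and cancels. Collect the known terms of each column as K = Σ(ρt)_known − 3350 × (depth of known layers): K_1 = 77805 − 3350×29.11 = −19713.5; K_2 = 73728 − 3350×(1.07 + 25.6) = −15616.5.
Balance: K_1 + 1.81×ρ = K_2, so ρ = (K_2 − K_1)/1.81 = 4097/1.81 = 2260 kg/m³.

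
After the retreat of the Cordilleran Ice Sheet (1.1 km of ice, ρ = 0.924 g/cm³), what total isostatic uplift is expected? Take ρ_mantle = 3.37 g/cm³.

0.302 km

Removing the load lets mantle flow back in; uplift u satisfies ρ_ice t = ρ_m u.
u = t ρ_ice/ρ_m = 1.1 km × 0.924/3.37 = 0.302 km.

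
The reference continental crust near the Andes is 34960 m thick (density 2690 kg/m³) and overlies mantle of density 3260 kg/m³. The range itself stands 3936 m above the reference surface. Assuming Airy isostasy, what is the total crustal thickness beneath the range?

Root depth r = h ρ_c / (ρ_m − ρ_c) = 3936 m × 2690 / 570 = 18580 m.
Total thickness = T + h + r = 34960 m + 3936 m + 18580 m = 57500 m.

57500 m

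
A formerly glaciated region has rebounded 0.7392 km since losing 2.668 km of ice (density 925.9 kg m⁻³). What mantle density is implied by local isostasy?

3340 kg m⁻³

ρ_m = ρ_ice t / u = 925.9 × 2.668 km/0.7392 km = 3340 kg m⁻³.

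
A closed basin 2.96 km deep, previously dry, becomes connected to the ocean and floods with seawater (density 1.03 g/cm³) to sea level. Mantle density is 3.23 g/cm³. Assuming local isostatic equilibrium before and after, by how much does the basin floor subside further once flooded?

After flooding the water column is d + s deep. Its weight must equal the weight of mantle displaced by the extra subsidence s: (d + s) ρ_w = s ρ_m.
s = d ρ_w / (ρ_m − ρ_w) = 2.96 km × 1.03/(3.23 − 1.03) = 1.39 km.

1.39 km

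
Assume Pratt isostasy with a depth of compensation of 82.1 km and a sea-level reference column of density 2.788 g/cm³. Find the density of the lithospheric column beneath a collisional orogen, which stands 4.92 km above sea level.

Pratt balance: ρ_ref D = ρ (D + h).
ρ = ρ_ref D/(D + h) = 2.788 × 82.1 km/(82.1 km + 4.92 km) = 2.63 g/cm³.

2.63 g/cm³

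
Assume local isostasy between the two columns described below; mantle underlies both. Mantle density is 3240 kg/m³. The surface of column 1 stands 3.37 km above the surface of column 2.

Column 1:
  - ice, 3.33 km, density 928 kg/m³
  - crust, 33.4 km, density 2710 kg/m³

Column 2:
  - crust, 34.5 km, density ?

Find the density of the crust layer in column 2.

2820 kg/m³

Take the compensation level at the base of the deeper column (depth z_c below the surface of column 1) and equate Σ ρ_i t_i down to z_c; mantle fills any gap and the z_c terms cancel.
Column 1: 3.33×928 + 33.4×2710 + (z_c − 36.73)×3240
Column 2: 3.37×0 + 34.5×ρ + (z_c − 3.37 − 34.5)×3240
The z_c×3240 term appears on both sides and cancels. Collect the known terms of each column as K = Σ(ρt)_known − 3240 × (depth of known layers): K_1 = 93604.24 − 3240×36.73 = −25400.96; K_2 = 0 − 3240×(3.37 + 34.5) = −122698.8.
Balance: K_1 = K_2 + 34.5×ρ, so ρ = (K_1 − K_2)/34.5 = 97297.8/34.5 = 2820 kg/m³.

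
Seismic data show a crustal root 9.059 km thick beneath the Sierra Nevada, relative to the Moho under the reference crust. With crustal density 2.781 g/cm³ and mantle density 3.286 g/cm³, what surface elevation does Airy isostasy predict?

1.65 km

By Archimedes' principle applied to the lithosphere: ρ_c h = (ρ_m − ρ_c) r.
h = r (ρ_m − ρ_c) / ρ_c = 9.059 km × (3.286 − 2.781) / 2.781 = 1.65 km.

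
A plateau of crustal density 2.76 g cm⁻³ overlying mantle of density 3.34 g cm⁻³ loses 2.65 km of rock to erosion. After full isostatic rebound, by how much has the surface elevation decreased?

0.46 km

Rebound u = e ρ_c/ρ_m = 2.65 km × 2.76/3.34 = 2.19 km.
Net surface drop = e − u = 2.65 km − 2.19 km = e (ρ_m − ρ_c)/ρ_m = 0.46 km.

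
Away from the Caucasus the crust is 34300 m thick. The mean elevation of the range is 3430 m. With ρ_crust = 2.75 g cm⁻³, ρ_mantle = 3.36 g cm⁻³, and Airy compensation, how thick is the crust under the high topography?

53200 m

Root depth r = h ρ_c / (ρ_m − ρ_c) = 3430 m × 2.75 / 0.61 = 15460 m.
Total thickness = T + h + r = 34300 m + 3430 m + 15460 m = 53200 m.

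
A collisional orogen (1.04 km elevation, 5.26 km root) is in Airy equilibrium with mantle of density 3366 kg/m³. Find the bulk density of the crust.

2810 kg/m³

ρ_c h = (ρ_m − ρ_c) r → ρ_c (h + r) = ρ_m r → ρ_c = ρ_m r / (h + r).
ρ_c = 3366 × 5.26 km / (1.04 km + 5.26 km) = 2810 kg/m³.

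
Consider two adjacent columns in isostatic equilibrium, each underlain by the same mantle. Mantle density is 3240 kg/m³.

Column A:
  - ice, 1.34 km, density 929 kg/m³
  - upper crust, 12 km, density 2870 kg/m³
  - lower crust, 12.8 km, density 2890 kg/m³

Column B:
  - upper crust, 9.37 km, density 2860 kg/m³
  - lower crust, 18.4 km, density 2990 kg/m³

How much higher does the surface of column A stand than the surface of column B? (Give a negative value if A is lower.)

For any compensation level in the mantle, the mantle terms cancel and isostasy reduces to e = (Σt_A − Σt_B) − (Σ(ρt)_A − Σ(ρt)_B) / ρ_m.
Σt_A = 26.14 km; Σt_B = 27.77 km; Σ(ρt)_A = 72676.86; Σ(ρt)_B = 81814.2 (in km·kg/m³).
e = (26.14 − 27.77) − (72676.86 − 81814.2) / 3240 = 1.19 km.

1.19 km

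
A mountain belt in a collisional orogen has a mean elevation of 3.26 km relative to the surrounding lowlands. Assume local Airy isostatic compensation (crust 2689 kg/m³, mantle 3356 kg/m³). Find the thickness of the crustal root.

Equating mass per unit area of the two columns: the weight of the topography is balanced by the buoyancy of the root, ρ_c h = (ρ_m − ρ_c) r.
r = h · ρ_c / (ρ_m − ρ_c) = 3.26 km × 2689 / (3356 − 2689) = 13.1 km.

13.1 km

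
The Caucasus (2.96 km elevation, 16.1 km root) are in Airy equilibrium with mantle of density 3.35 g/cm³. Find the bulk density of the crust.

ρ_c h = (ρ_m − ρ_c) r → ρ_c (h + r) = ρ_m r → ρ_c = ρ_m r / (h + r).
ρ_c = 3.35 × 16.1 km / (2.96 km + 16.1 km) = 2.83 g/cm³.

2.83 g/cm³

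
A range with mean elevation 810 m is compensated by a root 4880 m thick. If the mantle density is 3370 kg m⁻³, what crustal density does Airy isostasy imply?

2890 kg m⁻³

ρ_c h = (ρ_m − ρ_c) r → ρ_c (h + r) = ρ_m r → ρ_c = ρ_m r / (h + r).
ρ_c = 3370 × 4880 m / (810 m + 4880 m) = 2890 kg m⁻³.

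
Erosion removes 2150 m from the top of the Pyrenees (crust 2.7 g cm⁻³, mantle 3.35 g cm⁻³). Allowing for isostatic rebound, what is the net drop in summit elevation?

417 m

Rebound u = e ρ_c/ρ_m = 2150 m × 2.7/3.35 = 1733 m.
Net surface drop = e − u = 2150 m − 1733 m = e (ρ_m − ρ_c)/ρ_m = 417 m.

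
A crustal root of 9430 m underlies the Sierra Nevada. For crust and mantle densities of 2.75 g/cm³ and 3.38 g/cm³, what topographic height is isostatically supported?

Isostatic balance requires: ρ_c h = (ρ_m − ρ_c) r.
h = r (ρ_m − ρ_c) / ρ_c = 9430 m × (3.38 − 2.75) / 2.75 = 2160 m.

2160 m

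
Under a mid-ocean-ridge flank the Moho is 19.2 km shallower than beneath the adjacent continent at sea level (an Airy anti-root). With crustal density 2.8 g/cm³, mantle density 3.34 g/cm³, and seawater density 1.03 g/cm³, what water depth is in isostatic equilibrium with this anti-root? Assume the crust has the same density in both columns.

Replacing a thickness d of crust by seawater at the top must be balanced by replacing crust with mantle at the base: d (ρ_c − ρ_w) = a (ρ_m − ρ_c).
d = a (ρ_m − ρ_c)/(ρ_c − ρ_w) = 19.2 km × 0.54/1.77 = 5.86 km.

5.86 km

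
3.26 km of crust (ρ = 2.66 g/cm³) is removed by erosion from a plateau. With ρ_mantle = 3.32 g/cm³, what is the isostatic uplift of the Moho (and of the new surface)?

2.61 km

Unloading: uplift u = e ρ_c/ρ_m = 3.26 km × 2.66/3.32 = 2.61 km.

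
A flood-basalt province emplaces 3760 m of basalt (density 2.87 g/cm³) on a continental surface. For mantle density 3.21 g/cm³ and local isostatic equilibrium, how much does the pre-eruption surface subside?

3360 m

Subaerial loading: s = t ρ_load / ρ_m.
s = 3760 m × 2.87/3.21 = 3360 m.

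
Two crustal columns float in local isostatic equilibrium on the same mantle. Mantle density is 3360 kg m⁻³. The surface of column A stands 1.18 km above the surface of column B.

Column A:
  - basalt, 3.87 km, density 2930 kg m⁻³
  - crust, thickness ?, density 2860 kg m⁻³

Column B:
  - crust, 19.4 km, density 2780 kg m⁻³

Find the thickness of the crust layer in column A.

27.1 km

Take the compensation level at the base of the deeper column (depth z_c below the surface of column A) and equate Σ ρ_i t_i down to z_c; mantle fills any gap and the z_c terms cancel.
Column A: 3.87×2930 + x×2860 + (z_c − 3.87 − x)×3360
Column B: 1.18×0 + 19.4×2780 + (z_c − 1.18 − 19.4)×3360
The z_c×3360 term appears on both sides and cancels. Collect the known terms of each column as K = Σ(ρt)_known − 3360 × (depth of known layers): K_A = 11339.1 − 3360×3.87 = −1664.1; K_B = 53932 − 3360×(1.18 + 19.4) = −15216.8.
Balance: K_A − x×(3360 − 2860) = K_B, so x = (K_A − K_B)/(3360 − 2860) = 13552.7/500 = 27.1 km.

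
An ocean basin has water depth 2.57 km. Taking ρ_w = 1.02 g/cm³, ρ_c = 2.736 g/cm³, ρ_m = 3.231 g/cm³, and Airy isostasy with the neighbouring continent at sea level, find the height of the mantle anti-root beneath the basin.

8.91 km

Balancing pressure at the compensation depth: replacing crust with seawater at the top is compensated by replacing crust with mantle at the base: d (ρ_c − ρ_w) = a (ρ_m − ρ_c).
a = d (ρ_c − ρ_w)/(ρ_m − ρ_c) = 2.57 km × 1.716/0.495 = 8.91 km.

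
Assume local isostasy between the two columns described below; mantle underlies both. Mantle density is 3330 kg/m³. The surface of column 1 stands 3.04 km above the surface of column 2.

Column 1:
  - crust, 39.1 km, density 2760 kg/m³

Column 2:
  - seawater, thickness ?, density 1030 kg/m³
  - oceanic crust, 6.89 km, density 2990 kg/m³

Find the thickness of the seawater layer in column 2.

Take the compensation level at the base of the deeper column (depth z_c below the surface of column 1) and equate Σ ρ_i t_i down to z_c; mantle fills any gap and the z_c terms cancel.
Column 1: 39.1×2760 + (z_c − 39.1)×3330
Column 2: 3.04×0 + x×1030 + 6.89×2990 + (z_c − 3.04 − 6.89 − x)×3330
The z_c×3330 term appears on both sides and cancels. Collect the known terms of each column as K = Σ(ρt)_known − 3330 × (depth of known layers): K_1 = 107916 − 3330×39.1 = −22287; K_2 = 20601.1 − 3330×(3.04 + 6.89) = −12465.8.
Balance: K_1 = K_2 − x×(3330 − 1030), so x = (K_2 − K_1)/(3330 − 1030) = 9821.2/2300 = 4.27 km.

4.27 km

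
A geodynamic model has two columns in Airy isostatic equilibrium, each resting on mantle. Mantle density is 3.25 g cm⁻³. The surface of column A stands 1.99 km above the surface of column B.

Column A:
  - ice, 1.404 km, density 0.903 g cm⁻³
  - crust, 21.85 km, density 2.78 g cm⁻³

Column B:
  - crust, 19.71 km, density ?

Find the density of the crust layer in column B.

Take the compensation level at the base of the deeper column (depth z_c below the surface of column A) and equate Σ ρ_i t_i down to z_c; mantle fills any gap and the z_c terms cancel.
Column A: 1.404×0.903 + 21.85×2.78 + (z_c − 23.254)×3.25
Column B: 1.99×0 + 19.71×ρ + (z_c − 1.99 − 19.71)×3.25
The z_c×3.25 term appears on both sides and cancels. Collect the known terms of each column as K = Σ(ρt)_known − 3.25 × (depth of known layers): K_A = 62.010812 − 3.25×23.254 = −13.564688; K_B = 0 − 3.25×(1.99 + 19.71) = −70.525.
Balance: K_A = K_B + 19.71×ρ, so ρ = (K_A − K_B)/19.71 = 56.9603/19.71 = 2.89 g cm⁻³.

2.89 g cm⁻³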